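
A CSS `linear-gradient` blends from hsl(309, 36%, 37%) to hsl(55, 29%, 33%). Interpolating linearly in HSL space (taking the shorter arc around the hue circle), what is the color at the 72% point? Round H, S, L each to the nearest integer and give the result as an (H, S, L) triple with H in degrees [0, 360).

(25, 31, 34)

Hue: 55 − 309 = -254°, but |-254| > 180 so the shorter arc goes the other way: Δh = -254 + 360 = 106°.
H = 309 + 0.72 × (106) = 385.32 → 385 → 385 mod 360 = 25°
S = 36 + 0.72 × (29 − 36) = 30.96 → 31%
L = 37 + 0.72 × (33 − 37) = 34.12 → 34%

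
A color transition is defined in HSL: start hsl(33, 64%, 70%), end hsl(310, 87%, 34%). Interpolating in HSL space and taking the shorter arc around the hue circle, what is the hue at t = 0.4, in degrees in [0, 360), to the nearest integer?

Hue: 310 − 33 = 277°, but |277| > 180 so the shorter arc goes the other way: Δh = 277 − 360 = -83°.
H = 33 + 0.4 × (-83) = -0.2 → 0°

0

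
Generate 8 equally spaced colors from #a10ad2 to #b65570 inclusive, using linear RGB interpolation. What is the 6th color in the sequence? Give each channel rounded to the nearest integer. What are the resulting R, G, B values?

(176, 64, 140)

With 8 swatches and endpoints inclusive, swatch 6 sits at t = (6 − 1)/(8 − 1) = 5/7 ≈ 0.7143.
#a10ad2 → (161, 10, 210); #b65570 → (182, 85, 112).
R = 161 + 0.7143 × (182 − 161) = 176 → 176
G = 10 + 0.7143 × (85 − 10) = 63.573 → 64
B = 210 + 0.7143 × (112 − 210) = 139.999 → 140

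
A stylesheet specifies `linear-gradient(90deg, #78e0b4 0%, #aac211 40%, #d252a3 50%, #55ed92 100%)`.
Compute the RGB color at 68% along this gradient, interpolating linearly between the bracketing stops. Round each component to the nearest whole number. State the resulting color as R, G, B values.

68% lies between the 50% and 100% stops, so the local fraction is t = (68 − 50)/(100 − 50) = 18/50 ≈ 0.36.
#d252a3 → (210, 82, 163); #55ed92 → (85, 237, 146).
R = 210 + 0.36 × (85 − 210) = 165 → 165
G = 82 + 0.36 × (237 − 82) = 137.8 → 138
B = 163 + 0.36 × (146 − 163) = 156.88 → 157

(165, 138, 157)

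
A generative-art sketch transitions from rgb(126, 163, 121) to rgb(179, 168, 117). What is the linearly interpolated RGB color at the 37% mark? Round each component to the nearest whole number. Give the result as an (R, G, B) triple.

(146, 165, 120)

37% corresponds to t = 0.37.
R = 126 + 0.37 × (179 − 126) = 126 + 0.37 × 53 = 145.61 → 146
G = 163 + 0.37 × (168 − 163) = 163 + 0.37 × 5 = 164.85 → 165
B = 121 + 0.37 × (117 − 121) = 121 + 0.37 × -4 = 119.52 → 120
So the blended color is (146, 165, 120), about #92a578.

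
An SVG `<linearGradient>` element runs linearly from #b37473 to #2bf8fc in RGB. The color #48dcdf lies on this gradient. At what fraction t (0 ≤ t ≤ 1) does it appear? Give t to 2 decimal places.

Invert the lerp on the B channel (largest span, 137): t = (223 − 115) / (252 − 115) = 108/137 = 0.78832.
Check on R: (72 − 179)/(43 − 179) = 0.7868 ✓

0.79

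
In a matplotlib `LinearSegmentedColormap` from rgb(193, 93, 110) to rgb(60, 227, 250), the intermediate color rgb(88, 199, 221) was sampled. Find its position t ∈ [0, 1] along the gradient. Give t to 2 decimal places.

Invert the lerp on the B channel (largest span, 140): t = (221 − 110) / (250 − 110) = 111/140 = 0.79286.
Check on R: (88 − 193)/(60 − 193) = 0.7895 ✓

0.79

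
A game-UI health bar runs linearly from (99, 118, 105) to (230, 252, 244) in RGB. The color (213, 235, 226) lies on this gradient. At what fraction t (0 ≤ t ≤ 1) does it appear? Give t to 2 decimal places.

Invert the lerp on the B channel (largest span, 139): t = (226 − 105) / (244 − 105) = 121/139 = 0.8705.
Check on R: (213 − 99)/(230 − 99) = 0.8702 ✓

0.87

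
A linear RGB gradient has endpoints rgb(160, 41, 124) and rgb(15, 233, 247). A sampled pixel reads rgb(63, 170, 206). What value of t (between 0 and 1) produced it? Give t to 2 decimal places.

0.67

Invert the lerp on the G channel (largest span, 192): t = (170 − 41) / (233 − 41) = 129/192 = 0.67188.
Check on R: (63 − 160)/(15 − 160) = 0.669 ✓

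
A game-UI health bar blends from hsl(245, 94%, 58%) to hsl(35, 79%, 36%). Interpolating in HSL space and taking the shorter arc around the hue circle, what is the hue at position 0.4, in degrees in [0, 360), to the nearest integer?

Hue: 35 − 245 = -210°, but |-210| > 180 so the shorter arc goes the other way: Δh = -210 + 360 = 150°.
H = 245 + 0.4 × (150) = 305 → 305°

305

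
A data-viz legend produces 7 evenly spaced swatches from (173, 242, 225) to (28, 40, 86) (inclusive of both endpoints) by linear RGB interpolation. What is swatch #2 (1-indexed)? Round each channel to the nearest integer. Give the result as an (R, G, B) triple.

With 7 swatches and endpoints inclusive, swatch 2 sits at t = (2 − 1)/(7 − 1) = 1/6 ≈ 0.1667.
R = 173 + 0.1667 × (28 − 173) = 148.828 → 149
G = 242 + 0.1667 × (40 − 242) = 208.327 → 208
B = 225 + 0.1667 × (86 − 225) = 201.829 → 202

(149, 208, 202)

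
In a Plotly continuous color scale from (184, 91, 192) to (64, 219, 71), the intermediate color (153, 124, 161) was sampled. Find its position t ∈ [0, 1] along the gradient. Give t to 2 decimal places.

0.26

Invert the lerp on the G channel (largest span, 128): t = (124 − 91) / (219 − 91) = 33/128 = 0.25781.
Check on R: (153 − 184)/(64 − 184) = 0.2583 ✓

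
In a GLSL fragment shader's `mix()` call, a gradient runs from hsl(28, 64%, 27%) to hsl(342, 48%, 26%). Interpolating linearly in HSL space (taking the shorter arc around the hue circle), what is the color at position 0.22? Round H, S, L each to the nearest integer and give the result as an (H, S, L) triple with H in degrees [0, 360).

Hue: 342 − 28 = 314°, but |314| > 180 so the shorter arc goes the other way: Δh = 314 − 360 = -46°.
H = 28 + 0.22 × (-46) = 17.88 → 18°
S = 64 + 0.22 × (48 − 64) = 60.48 → 60%
L = 27 + 0.22 × (26 − 27) = 26.78 → 27%

(18, 60, 27)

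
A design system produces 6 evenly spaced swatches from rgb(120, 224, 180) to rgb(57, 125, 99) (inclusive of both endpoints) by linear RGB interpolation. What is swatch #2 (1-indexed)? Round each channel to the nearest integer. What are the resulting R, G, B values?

With 6 swatches and endpoints inclusive, swatch 2 sits at t = (2 − 1)/(6 − 1) = 1/5 ≈ 0.2.
R = 120 + 0.2 × (57 − 120) = 107.4 → 107
G = 224 + 0.2 × (125 − 224) = 204.2 → 204
B = 180 + 0.2 × (99 − 180) = 163.8 → 164

(107, 204, 164)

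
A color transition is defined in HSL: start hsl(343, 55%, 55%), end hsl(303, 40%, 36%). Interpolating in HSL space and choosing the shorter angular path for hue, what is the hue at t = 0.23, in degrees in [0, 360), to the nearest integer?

Hue arc: Δh = 303 − 343 = -40° (|Δh| ≤ 180, already the shorter path).
H = 343 + 0.23 × (-40) = 333.8 → 334°

334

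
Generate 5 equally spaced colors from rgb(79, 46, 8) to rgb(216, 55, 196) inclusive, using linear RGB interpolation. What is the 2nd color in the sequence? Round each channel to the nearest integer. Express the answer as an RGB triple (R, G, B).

(113, 48, 55)

With 5 swatches and endpoints inclusive, swatch 2 sits at t = (2 − 1)/(5 − 1) = 1/4 ≈ 0.25.
R = 79 + 0.25 × (216 − 79) = 113.25 → 113
G = 46 + 0.25 × (55 − 46) = 48.25 → 48
B = 8 + 0.25 × (196 − 8) = 55 → 55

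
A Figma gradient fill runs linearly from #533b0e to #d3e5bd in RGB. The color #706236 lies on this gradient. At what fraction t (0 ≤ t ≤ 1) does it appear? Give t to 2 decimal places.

0.23

Invert the lerp on the B channel (largest span, 175): t = (54 − 14) / (189 − 14) = 40/175 = 0.22857.
Check on R: (112 − 83)/(211 − 83) = 0.2266 ✓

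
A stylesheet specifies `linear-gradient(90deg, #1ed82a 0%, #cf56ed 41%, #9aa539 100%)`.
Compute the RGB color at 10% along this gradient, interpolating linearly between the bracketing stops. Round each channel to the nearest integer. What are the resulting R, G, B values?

(73, 184, 90)

10% lies between the 0% and 41% stops, so the local fraction is t = (10 − 0)/(41 − 0) = 10/41 ≈ 0.2439.
#1ed82a → (30, 216, 42); #cf56ed → (207, 86, 237).
R = 30 + 0.2439 × (207 − 30) = 73.17 → 73
G = 216 + 0.2439 × (86 − 216) = 184.293 → 184
B = 42 + 0.2439 × (237 − 42) = 89.561 → 90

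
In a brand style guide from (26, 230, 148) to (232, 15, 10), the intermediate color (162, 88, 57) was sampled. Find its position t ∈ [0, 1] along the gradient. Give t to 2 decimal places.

Invert the lerp on the G channel (largest span, 215): t = (88 − 230) / (15 − 230) = -142/-215 = 0.66047.
Check on R: (162 − 26)/(232 − 26) = 0.6602 ✓

0.66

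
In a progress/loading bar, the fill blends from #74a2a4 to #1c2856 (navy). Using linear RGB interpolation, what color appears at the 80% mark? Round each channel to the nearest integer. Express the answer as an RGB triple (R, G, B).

(46, 64, 102)

#74a2a4 → (116, 162, 164); #1c2856 → (28, 40, 86).
80% corresponds to t = 0.8.
R = 116 + 0.8 × (28 − 116) = 116 + 0.8 × -88 = 45.6 → 46
G = 162 + 0.8 × (40 − 162) = 162 + 0.8 × -122 = 64.4 → 64
B = 164 + 0.8 × (86 − 164) = 164 + 0.8 × -78 = 101.6 → 102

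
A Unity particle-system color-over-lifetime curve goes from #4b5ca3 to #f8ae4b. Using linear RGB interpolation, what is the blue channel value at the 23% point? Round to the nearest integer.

B₁ = 163 (from #4b5ca3), B₂ = 75 (from #f8ae4b).
B = 163 + 0.23 × (75 − 163) = 142.76 → 143

143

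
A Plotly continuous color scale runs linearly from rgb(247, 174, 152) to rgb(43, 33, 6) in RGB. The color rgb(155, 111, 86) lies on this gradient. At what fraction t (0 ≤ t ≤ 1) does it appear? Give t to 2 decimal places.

0.45

Invert the lerp on the R channel (largest span, 204): t = (155 − 247) / (43 − 247) = -92/-204 = 0.45098.
Check on G: (111 − 174)/(33 − 174) = 0.4468 ✓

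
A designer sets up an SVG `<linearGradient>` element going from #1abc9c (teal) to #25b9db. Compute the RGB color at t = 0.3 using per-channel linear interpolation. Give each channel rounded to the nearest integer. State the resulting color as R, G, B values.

(29, 187, 175)

#1abc9c → (26, 188, 156); #25b9db → (37, 185, 219).
R = 26 + 0.3 × (37 − 26) = 26 + 0.3 × 11 = 29.3 → 29
G = 188 + 0.3 × (185 − 188) = 188 + 0.3 × -3 = 187.1 → 187
B = 156 + 0.3 × (219 − 156) = 156 + 0.3 × 63 = 174.9 → 175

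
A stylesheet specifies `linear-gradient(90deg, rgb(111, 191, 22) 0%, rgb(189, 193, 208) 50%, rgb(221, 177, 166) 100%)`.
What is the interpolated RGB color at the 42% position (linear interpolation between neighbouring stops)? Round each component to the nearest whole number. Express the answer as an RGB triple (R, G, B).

42% lies between the 0% and 50% stops, so the local fraction is t = (42 − 0)/(50 − 0) = 42/50 ≈ 0.84.
R = 111 + 0.84 × (189 − 111) = 176.52 → 177
G = 191 + 0.84 × (193 − 191) = 192.68 → 193
B = 22 + 0.84 × (208 − 22) = 178.24 → 178

(177, 193, 178)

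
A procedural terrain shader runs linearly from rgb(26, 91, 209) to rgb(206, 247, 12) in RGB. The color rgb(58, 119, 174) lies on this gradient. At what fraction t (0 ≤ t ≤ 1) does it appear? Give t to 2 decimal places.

0.18

Invert the lerp on the B channel (largest span, 197): t = (174 − 209) / (12 − 209) = -35/-197 = 0.17766.
Check on R: (58 − 26)/(206 − 26) = 0.1778 ✓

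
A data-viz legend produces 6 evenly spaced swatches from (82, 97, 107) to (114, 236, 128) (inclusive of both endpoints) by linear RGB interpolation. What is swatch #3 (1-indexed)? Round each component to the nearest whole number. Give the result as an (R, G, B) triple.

(95, 153, 115)

With 6 swatches and endpoints inclusive, swatch 3 sits at t = (3 − 1)/(6 − 1) = 2/5 ≈ 0.4.
R = 82 + 0.4 × (114 − 82) = 94.8 → 95
G = 97 + 0.4 × (236 − 97) = 152.6 → 153
B = 107 + 0.4 × (128 − 107) = 115.4 → 115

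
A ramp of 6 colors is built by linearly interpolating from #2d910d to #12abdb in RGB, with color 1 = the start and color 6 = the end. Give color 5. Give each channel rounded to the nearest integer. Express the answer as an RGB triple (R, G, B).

With 6 swatches and endpoints inclusive, swatch 5 sits at t = (5 − 1)/(6 − 1) = 4/5 ≈ 0.8.
#2d910d → (45, 145, 13); #12abdb → (18, 171, 219).
R = 45 + 0.8 × (18 − 45) = 23.4 → 23
G = 145 + 0.8 × (171 − 145) = 165.8 → 166
B = 13 + 0.8 × (219 − 13) = 177.8 → 178

(23, 166, 178)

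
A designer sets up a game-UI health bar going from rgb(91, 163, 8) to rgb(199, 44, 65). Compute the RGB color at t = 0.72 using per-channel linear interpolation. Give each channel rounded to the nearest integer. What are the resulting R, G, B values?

(169, 77, 49)

R = 91 + 0.72 × (199 − 91) = 91 + 0.72 × 108 = 168.76 → 169
G = 163 + 0.72 × (44 − 163) = 163 + 0.72 × -119 = 77.32 → 77
B = 8 + 0.72 × (65 − 8) = 8 + 0.72 × 57 = 49.04 → 49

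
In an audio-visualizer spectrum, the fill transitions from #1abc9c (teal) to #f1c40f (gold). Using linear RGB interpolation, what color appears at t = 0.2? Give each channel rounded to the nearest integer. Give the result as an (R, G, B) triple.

#1abc9c → (26, 188, 156); #f1c40f → (241, 196, 15).
R = 26 + 0.2 × (241 − 26) = 26 + 0.2 × 215 = 69 → 69
G = 188 + 0.2 × (196 − 188) = 188 + 0.2 × 8 = 189.6 → 190
B = 156 + 0.2 × (15 − 156) = 156 + 0.2 × -141 = 127.8 → 128
So the blended color is (69, 190, 128), about #45be80.

(69, 190, 128)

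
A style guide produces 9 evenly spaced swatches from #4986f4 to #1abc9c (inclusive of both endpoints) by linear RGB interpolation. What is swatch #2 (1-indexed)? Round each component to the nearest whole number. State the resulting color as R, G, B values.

(67, 141, 233)

With 9 swatches and endpoints inclusive, swatch 2 sits at t = (2 − 1)/(9 − 1) = 1/8 ≈ 0.125.
#4986f4 → (73, 134, 244); #1abc9c → (26, 188, 156).
R = 73 + 0.125 × (26 − 73) = 67.125 → 67
G = 134 + 0.125 × (188 − 134) = 140.75 → 141
B = 244 + 0.125 × (156 − 244) = 233 → 233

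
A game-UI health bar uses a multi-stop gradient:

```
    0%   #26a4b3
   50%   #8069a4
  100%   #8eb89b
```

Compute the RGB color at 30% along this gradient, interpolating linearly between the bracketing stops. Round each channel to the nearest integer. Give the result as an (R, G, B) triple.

30% lies between the 0% and 50% stops, so the local fraction is t = (30 − 0)/(50 − 0) = 30/50 ≈ 0.6.
#26a4b3 → (38, 164, 179); #8069a4 → (128, 105, 164).
R = 38 + 0.6 × (128 − 38) = 92 → 92
G = 164 + 0.6 × (105 − 164) = 128.6 → 129
B = 179 + 0.6 × (164 − 179) = 170 → 170

(92, 129, 170)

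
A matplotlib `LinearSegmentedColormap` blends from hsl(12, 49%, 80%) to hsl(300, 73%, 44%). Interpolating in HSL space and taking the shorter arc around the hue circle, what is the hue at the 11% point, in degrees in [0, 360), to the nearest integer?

4

Hue: 300 − 12 = 288°, but |288| > 180 so the shorter arc goes the other way: Δh = 288 − 360 = -72°.
H = 12 + 0.11 × (-72) = 4.08 → 4°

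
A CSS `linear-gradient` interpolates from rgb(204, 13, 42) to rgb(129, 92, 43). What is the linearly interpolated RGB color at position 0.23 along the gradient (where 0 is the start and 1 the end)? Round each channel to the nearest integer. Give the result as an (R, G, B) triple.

(187, 31, 42)

R = 204 + 0.23 × (129 − 204) = 204 + 0.23 × -75 = 186.75 → 187
G = 13 + 0.23 × (92 − 13) = 13 + 0.23 × 79 = 31.17 → 31
B = 42 + 0.23 × (43 − 42) = 42 + 0.23 × 1 = 42.23 → 42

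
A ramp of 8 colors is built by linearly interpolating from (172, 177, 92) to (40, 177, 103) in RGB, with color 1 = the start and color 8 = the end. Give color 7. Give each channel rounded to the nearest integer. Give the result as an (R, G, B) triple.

With 8 swatches and endpoints inclusive, swatch 7 sits at t = (7 − 1)/(8 − 1) = 6/7 ≈ 0.8571.
R = 172 + 0.8571 × (40 − 172) = 58.863 → 59
G = 177 + 0.8571 × (177 − 177) = 177 → 177
B = 92 + 0.8571 × (103 − 92) = 101.428 → 101

(59, 177, 101)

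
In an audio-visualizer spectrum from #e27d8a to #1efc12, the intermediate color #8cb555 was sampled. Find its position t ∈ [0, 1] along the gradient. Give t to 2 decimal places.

Invert the lerp on the R channel (largest span, 196): t = (140 − 226) / (30 − 226) = -86/-196 = 0.43878.
Check on G: (181 − 125)/(252 − 125) = 0.4409 ✓

0.44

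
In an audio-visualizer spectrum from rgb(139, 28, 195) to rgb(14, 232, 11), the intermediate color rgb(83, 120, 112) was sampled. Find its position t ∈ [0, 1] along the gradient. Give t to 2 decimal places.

0.45

Invert the lerp on the G channel (largest span, 204): t = (120 − 28) / (232 − 28) = 92/204 = 0.45098.
Check on R: (83 − 139)/(14 − 139) = 0.448 ✓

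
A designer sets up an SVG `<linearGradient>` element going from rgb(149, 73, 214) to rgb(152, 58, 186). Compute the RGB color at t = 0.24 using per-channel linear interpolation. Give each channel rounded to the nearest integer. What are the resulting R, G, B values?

(150, 69, 207)

R = 149 + 0.24 × (152 − 149) = 149 + 0.24 × 3 = 149.72 → 150
G = 73 + 0.24 × (58 − 73) = 73 + 0.24 × -15 = 69.4 → 69
B = 214 + 0.24 × (186 − 214) = 214 + 0.24 × -28 = 207.28 → 207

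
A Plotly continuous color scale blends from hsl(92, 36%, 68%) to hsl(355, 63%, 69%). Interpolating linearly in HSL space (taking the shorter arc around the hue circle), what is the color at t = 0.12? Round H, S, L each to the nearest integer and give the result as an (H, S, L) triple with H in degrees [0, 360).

Hue: 355 − 92 = 263°, but |263| > 180 so the shorter arc goes the other way: Δh = 263 − 360 = -97°.
H = 92 + 0.12 × (-97) = 80.36 → 80°
S = 36 + 0.12 × (63 − 36) = 39.24 → 39%
L = 68 + 0.12 × (69 − 68) = 68.12 → 68%

(80, 39, 68)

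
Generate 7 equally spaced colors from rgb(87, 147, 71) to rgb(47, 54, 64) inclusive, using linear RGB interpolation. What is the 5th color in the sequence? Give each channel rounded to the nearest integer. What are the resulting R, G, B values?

With 7 swatches and endpoints inclusive, swatch 5 sits at t = (5 − 1)/(7 − 1) = 4/6 ≈ 0.6667.
R = 87 + 0.6667 × (47 − 87) = 60.332 → 60
G = 147 + 0.6667 × (54 − 147) = 84.997 → 85
B = 71 + 0.6667 × (64 − 71) = 66.333 → 66

(60, 85, 66)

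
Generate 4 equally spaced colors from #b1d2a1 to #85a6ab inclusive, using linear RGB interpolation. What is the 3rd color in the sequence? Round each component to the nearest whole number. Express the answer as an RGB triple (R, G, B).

(148, 181, 168)

With 4 swatches and endpoints inclusive, swatch 3 sits at t = (3 − 1)/(4 − 1) = 2/3 ≈ 0.6667.
#b1d2a1 → (177, 210, 161); #85a6ab → (133, 166, 171).
R = 177 + 0.6667 × (133 − 177) = 147.665 → 148
G = 210 + 0.6667 × (166 − 210) = 180.665 → 181
B = 161 + 0.6667 × (171 − 161) = 167.667 → 168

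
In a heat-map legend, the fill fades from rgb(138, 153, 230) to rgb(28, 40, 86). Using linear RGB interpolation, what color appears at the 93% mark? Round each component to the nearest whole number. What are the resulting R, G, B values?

93% corresponds to t = 0.93.
R = 138 + 0.93 × (28 − 138) = 138 + 0.93 × -110 = 35.7 → 36
G = 153 + 0.93 × (40 − 153) = 153 + 0.93 × -113 = 47.91 → 48
B = 230 + 0.93 × (86 − 230) = 230 + 0.93 × -144 = 96.08 → 96
So the blended color is (36, 48, 96), about #243060.

(36, 48, 96)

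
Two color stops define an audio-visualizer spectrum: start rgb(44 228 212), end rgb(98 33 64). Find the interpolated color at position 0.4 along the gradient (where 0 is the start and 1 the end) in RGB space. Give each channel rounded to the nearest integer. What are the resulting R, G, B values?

R = 44 + 0.4 × (98 − 44) = 44 + 0.4 × 54 = 65.6 → 66
G = 228 + 0.4 × (33 − 228) = 228 + 0.4 × -195 = 150 → 150
B = 212 + 0.4 × (64 − 212) = 212 + 0.4 × -148 = 152.8 → 153

(66, 150, 153)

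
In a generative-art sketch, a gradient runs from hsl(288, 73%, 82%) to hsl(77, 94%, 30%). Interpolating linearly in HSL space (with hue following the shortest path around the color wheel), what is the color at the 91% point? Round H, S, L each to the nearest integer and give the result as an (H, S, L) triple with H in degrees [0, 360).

Hue: 77 − 288 = -211°, but |-211| > 180 so the shorter arc goes the other way: Δh = -211 + 360 = 149°.
H = 288 + 0.91 × (149) = 423.59 → 424 → 424 mod 360 = 64°
S = 73 + 0.91 × (94 − 73) = 92.11 → 92%
L = 82 + 0.91 × (30 − 82) = 34.68 → 35%

(64, 92, 35)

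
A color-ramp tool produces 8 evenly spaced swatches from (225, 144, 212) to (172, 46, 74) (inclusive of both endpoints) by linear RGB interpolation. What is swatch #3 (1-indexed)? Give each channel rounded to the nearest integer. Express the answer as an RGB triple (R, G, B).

(210, 116, 173)

With 8 swatches and endpoints inclusive, swatch 3 sits at t = (3 − 1)/(8 − 1) = 2/7 ≈ 0.2857.
R = 225 + 0.2857 × (172 − 225) = 209.858 → 210
G = 144 + 0.2857 × (46 − 144) = 116.001 → 116
B = 212 + 0.2857 × (74 − 212) = 172.573 → 173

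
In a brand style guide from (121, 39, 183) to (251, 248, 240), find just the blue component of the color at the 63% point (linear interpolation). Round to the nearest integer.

219

B = 183 + 0.63 × (240 − 183) = 218.91 → 219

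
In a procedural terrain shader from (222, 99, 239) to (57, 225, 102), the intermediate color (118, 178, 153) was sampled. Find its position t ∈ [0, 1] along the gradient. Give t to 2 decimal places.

0.63

Invert the lerp on the R channel (largest span, 165): t = (118 − 222) / (57 − 222) = -104/-165 = 0.6303.
Check on G: (178 − 99)/(225 − 99) = 0.627 ✓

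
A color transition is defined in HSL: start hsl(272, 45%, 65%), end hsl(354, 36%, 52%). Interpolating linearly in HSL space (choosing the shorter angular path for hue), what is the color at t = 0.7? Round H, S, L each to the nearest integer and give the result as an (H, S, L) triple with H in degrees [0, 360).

(329, 39, 56)

Hue arc: Δh = 354 − 272 = 82° (|Δh| ≤ 180, already the shorter path).
H = 272 + 0.7 × (82) = 329.4 → 329°
S = 45 + 0.7 × (36 − 45) = 38.7 → 39%
L = 65 + 0.7 × (52 − 65) = 55.9 → 56%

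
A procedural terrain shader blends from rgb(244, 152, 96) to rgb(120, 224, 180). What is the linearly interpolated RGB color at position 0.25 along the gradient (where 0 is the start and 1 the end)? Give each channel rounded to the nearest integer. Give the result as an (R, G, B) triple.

R = 244 + 0.25 × (120 − 244) = 244 + 0.25 × -124 = 213 → 213
G = 152 + 0.25 × (224 − 152) = 152 + 0.25 × 72 = 170 → 170
B = 96 + 0.25 × (180 − 96) = 96 + 0.25 × 84 = 117 → 117
So the blended color is (213, 170, 117), about #d5aa75.

(213, 170, 117)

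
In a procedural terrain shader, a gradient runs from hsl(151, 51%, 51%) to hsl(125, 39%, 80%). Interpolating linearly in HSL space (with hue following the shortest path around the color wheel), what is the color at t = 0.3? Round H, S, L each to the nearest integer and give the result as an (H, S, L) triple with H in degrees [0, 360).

(143, 47, 60)

Hue arc: Δh = 125 − 151 = -26° (|Δh| ≤ 180, already the shorter path).
H = 151 + 0.3 × (-26) = 143.2 → 143°
S = 51 + 0.3 × (39 − 51) = 47.4 → 47%
L = 51 + 0.3 × (80 − 51) = 59.7 → 60%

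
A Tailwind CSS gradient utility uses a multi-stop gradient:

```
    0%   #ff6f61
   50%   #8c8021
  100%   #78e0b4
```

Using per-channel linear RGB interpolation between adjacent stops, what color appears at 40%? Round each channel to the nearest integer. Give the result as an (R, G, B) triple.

40% lies between the 0% and 50% stops, so the local fraction is t = (40 − 0)/(50 − 0) = 40/50 ≈ 0.8.
#ff6f61 → (255, 111, 97); #8c8021 → (140, 128, 33).
R = 255 + 0.8 × (140 − 255) = 163 → 163
G = 111 + 0.8 × (128 − 111) = 124.6 → 125
B = 97 + 0.8 × (33 − 97) = 45.8 → 46

(163, 125, 46)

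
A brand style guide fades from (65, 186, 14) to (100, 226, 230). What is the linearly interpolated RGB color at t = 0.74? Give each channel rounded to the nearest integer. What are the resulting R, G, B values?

R = 65 + 0.74 × (100 − 65) = 65 + 0.74 × 35 = 90.9 → 91
G = 186 + 0.74 × (226 − 186) = 186 + 0.74 × 40 = 215.6 → 216
B = 14 + 0.74 × (230 − 14) = 14 + 0.74 × 216 = 173.84 → 174

(91, 216, 174)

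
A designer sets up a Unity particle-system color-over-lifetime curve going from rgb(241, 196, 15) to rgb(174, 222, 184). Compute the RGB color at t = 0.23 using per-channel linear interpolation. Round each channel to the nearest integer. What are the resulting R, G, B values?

(226, 202, 54)

R = 241 + 0.23 × (174 − 241) = 241 + 0.23 × -67 = 225.59 → 226
G = 196 + 0.23 × (222 − 196) = 196 + 0.23 × 26 = 201.98 → 202
B = 15 + 0.23 × (184 − 15) = 15 + 0.23 × 169 = 53.87 → 54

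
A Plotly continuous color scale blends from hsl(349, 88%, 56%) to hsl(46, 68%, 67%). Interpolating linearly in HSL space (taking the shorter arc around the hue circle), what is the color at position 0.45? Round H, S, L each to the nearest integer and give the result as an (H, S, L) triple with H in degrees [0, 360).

(15, 79, 61)

Hue: 46 − 349 = -303°, but |-303| > 180 so the shorter arc goes the other way: Δh = -303 + 360 = 57°.
H = 349 + 0.45 × (57) = 374.65 → 375 → 375 mod 360 = 15°
S = 88 + 0.45 × (68 − 88) = 79 → 79%
L = 56 + 0.45 × (67 − 56) = 60.95 → 61%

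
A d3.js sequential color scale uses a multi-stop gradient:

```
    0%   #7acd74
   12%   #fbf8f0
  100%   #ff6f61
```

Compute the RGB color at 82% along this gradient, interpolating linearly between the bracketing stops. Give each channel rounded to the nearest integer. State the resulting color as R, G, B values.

(254, 139, 126)

82% lies between the 12% and 100% stops, so the local fraction is t = (82 − 12)/(100 − 12) = 70/88 ≈ 0.7955.
#fbf8f0 → (251, 248, 240); #ff6f61 → (255, 111, 97).
R = 251 + 0.7955 × (255 − 251) = 254.182 → 254
G = 248 + 0.7955 × (111 − 248) = 139.017 → 139
B = 240 + 0.7955 × (97 − 240) = 126.243 → 126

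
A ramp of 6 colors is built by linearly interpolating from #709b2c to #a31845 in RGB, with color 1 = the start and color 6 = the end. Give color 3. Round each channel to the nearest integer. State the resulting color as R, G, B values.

(132, 103, 54)

With 6 swatches and endpoints inclusive, swatch 3 sits at t = (3 − 1)/(6 − 1) = 2/5 ≈ 0.4.
#709b2c → (112, 155, 44); #a31845 → (163, 24, 69).
R = 112 + 0.4 × (163 − 112) = 132.4 → 132
G = 155 + 0.4 × (24 − 155) = 102.6 → 103
B = 44 + 0.4 × (69 − 44) = 54 → 54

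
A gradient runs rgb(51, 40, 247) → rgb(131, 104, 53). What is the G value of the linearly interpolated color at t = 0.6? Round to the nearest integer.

G = 40 + 0.6 × (104 − 40) = 78.4 → 78

78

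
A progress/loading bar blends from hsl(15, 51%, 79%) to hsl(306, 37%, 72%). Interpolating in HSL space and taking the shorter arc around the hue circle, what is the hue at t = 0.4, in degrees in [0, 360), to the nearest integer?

Hue: 306 − 15 = 291°, but |291| > 180 so the shorter arc goes the other way: Δh = 291 − 360 = -69°.
H = 15 + 0.4 × (-69) = -12.6 → -13 → -13 mod 360 = 347°

347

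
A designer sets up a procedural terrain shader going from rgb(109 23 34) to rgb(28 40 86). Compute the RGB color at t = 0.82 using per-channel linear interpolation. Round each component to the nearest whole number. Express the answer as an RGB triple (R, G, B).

R = 109 + 0.82 × (28 − 109) = 109 + 0.82 × -81 = 42.58 → 43
G = 23 + 0.82 × (40 − 23) = 23 + 0.82 × 17 = 36.94 → 37
B = 34 + 0.82 × (86 − 34) = 34 + 0.82 × 52 = 76.64 → 77
So the blended color is (43, 37, 77), about #2b254d.

(43, 37, 77)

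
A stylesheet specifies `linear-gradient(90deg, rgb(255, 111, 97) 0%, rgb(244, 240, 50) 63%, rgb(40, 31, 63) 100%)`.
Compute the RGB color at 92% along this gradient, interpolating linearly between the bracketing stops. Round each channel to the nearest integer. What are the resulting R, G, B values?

92% lies between the 63% and 100% stops, so the local fraction is t = (92 − 63)/(100 − 63) = 29/37 ≈ 0.7838.
R = 244 + 0.7838 × (40 − 244) = 84.105 → 84
G = 240 + 0.7838 × (31 − 240) = 76.186 → 76
B = 50 + 0.7838 × (63 − 50) = 60.189 → 60

(84, 76, 60)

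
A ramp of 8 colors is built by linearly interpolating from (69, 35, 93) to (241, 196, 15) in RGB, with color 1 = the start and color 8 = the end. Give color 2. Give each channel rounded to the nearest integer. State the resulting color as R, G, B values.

(94, 58, 82)

With 8 swatches and endpoints inclusive, swatch 2 sits at t = (2 − 1)/(8 − 1) = 1/7 ≈ 0.1429.
R = 69 + 0.1429 × (241 − 69) = 93.579 → 94
G = 35 + 0.1429 × (196 − 35) = 58.007 → 58
B = 93 + 0.1429 × (15 − 93) = 81.854 → 82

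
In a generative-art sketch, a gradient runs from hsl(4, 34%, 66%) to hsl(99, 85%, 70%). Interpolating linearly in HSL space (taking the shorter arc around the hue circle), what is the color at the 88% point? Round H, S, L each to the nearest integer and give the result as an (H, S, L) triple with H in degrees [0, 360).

Hue arc: Δh = 99 − 4 = 95° (|Δh| ≤ 180, already the shorter path).
H = 4 + 0.88 × (95) = 87.6 → 88°
S = 34 + 0.88 × (85 − 34) = 78.88 → 79%
L = 66 + 0.88 × (70 − 66) = 69.52 → 70%

(88, 79, 70)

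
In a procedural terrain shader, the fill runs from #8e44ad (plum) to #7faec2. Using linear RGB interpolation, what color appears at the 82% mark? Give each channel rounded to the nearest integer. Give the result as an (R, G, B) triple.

#8e44ad → (142, 68, 173); #7faec2 → (127, 174, 194).
82% corresponds to t = 0.82.
R = 142 + 0.82 × (127 − 142) = 142 + 0.82 × -15 = 129.7 → 130
G = 68 + 0.82 × (174 − 68) = 68 + 0.82 × 106 = 154.92 → 155
B = 173 + 0.82 × (194 − 173) = 173 + 0.82 × 21 = 190.22 → 190

(130, 155, 190)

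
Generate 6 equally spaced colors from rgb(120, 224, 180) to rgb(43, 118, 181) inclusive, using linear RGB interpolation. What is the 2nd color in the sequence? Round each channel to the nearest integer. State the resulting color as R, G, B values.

(105, 203, 180)

With 6 swatches and endpoints inclusive, swatch 2 sits at t = (2 − 1)/(6 − 1) = 1/5 ≈ 0.2.
R = 120 + 0.2 × (43 − 120) = 104.6 → 105
G = 224 + 0.2 × (118 − 224) = 202.8 → 203
B = 180 + 0.2 × (181 − 180) = 180.2 → 180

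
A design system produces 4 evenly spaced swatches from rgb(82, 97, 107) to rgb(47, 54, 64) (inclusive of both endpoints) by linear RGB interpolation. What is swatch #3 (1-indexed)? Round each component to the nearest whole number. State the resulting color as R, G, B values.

With 4 swatches and endpoints inclusive, swatch 3 sits at t = (3 − 1)/(4 − 1) = 2/3 ≈ 0.6667.
R = 82 + 0.6667 × (47 − 82) = 58.666 → 59
G = 97 + 0.6667 × (54 − 97) = 68.332 → 68
B = 107 + 0.6667 × (64 − 107) = 78.332 → 78

(59, 68, 78)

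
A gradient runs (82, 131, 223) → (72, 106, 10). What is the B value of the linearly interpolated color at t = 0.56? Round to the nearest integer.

B = 223 + 0.56 × (10 − 223) = 103.72 → 104

104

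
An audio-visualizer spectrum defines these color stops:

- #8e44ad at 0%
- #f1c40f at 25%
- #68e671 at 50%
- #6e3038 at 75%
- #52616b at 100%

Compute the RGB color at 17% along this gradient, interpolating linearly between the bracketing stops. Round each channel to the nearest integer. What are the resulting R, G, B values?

(209, 155, 66)

17% lies between the 0% and 25% stops, so the local fraction is t = (17 − 0)/(25 − 0) = 17/25 ≈ 0.68.
#8e44ad → (142, 68, 173); #f1c40f → (241, 196, 15).
R = 142 + 0.68 × (241 − 142) = 209.32 → 209
G = 68 + 0.68 × (196 − 68) = 155.04 → 155
B = 173 + 0.68 × (15 − 173) = 65.56 → 66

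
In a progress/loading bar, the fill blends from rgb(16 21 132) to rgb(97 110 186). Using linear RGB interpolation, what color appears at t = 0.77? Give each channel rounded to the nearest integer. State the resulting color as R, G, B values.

R = 16 + 0.77 × (97 − 16) = 16 + 0.77 × 81 = 78.37 → 78
G = 21 + 0.77 × (110 − 21) = 21 + 0.77 × 89 = 89.53 → 90
B = 132 + 0.77 × (186 − 132) = 132 + 0.77 × 54 = 173.58 → 174

(78, 90, 174)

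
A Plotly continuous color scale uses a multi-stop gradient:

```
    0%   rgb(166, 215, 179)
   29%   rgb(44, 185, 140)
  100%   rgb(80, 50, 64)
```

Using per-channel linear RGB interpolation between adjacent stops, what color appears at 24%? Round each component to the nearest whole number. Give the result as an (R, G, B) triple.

24% lies between the 0% and 29% stops, so the local fraction is t = (24 − 0)/(29 − 0) = 24/29 ≈ 0.8276.
R = 166 + 0.8276 × (44 − 166) = 65.033 → 65
G = 215 + 0.8276 × (185 − 215) = 190.172 → 190
B = 179 + 0.8276 × (140 − 179) = 146.724 → 147

(65, 190, 147)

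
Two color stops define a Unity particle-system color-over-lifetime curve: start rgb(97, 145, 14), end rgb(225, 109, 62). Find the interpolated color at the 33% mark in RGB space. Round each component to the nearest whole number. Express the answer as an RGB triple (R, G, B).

(139, 133, 30)

33% corresponds to t = 0.33.
R = 97 + 0.33 × (225 − 97) = 97 + 0.33 × 128 = 139.24 → 139
G = 145 + 0.33 × (109 − 145) = 145 + 0.33 × -36 = 133.12 → 133
B = 14 + 0.33 × (62 − 14) = 14 + 0.33 × 48 = 29.84 → 30
So the blended color is (139, 133, 30), about #8b851e.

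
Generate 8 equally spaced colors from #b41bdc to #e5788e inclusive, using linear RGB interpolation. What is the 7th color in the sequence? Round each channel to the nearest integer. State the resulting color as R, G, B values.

(222, 107, 153)

With 8 swatches and endpoints inclusive, swatch 7 sits at t = (7 − 1)/(8 − 1) = 6/7 ≈ 0.8571.
#b41bdc → (180, 27, 220); #e5788e → (229, 120, 142).
R = 180 + 0.8571 × (229 − 180) = 221.998 → 222
G = 27 + 0.8571 × (120 − 27) = 106.71 → 107
B = 220 + 0.8571 × (142 − 220) = 153.146 → 153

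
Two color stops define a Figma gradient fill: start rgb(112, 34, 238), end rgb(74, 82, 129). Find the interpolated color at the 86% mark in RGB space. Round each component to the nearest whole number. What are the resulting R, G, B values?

86% corresponds to t = 0.86.
R = 112 + 0.86 × (74 − 112) = 112 + 0.86 × -38 = 79.32 → 79
G = 34 + 0.86 × (82 − 34) = 34 + 0.86 × 48 = 75.28 → 75
B = 238 + 0.86 × (129 − 238) = 238 + 0.86 × -109 = 144.26 → 144

(79, 75, 144)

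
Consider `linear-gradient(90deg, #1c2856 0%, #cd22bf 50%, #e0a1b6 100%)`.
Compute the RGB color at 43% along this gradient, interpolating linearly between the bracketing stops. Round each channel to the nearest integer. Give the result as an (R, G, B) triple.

(180, 35, 176)

43% lies between the 0% and 50% stops, so the local fraction is t = (43 − 0)/(50 − 0) = 43/50 ≈ 0.86.
#1c2856 → (28, 40, 86); #cd22bf → (205, 34, 191).
R = 28 + 0.86 × (205 − 28) = 180.22 → 180
G = 40 + 0.86 × (34 − 40) = 34.84 → 35
B = 86 + 0.86 × (191 − 86) = 176.3 → 176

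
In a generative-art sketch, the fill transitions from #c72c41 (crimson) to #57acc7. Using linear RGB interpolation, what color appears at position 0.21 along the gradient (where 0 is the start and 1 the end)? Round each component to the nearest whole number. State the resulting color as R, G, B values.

#c72c41 → (199, 44, 65); #57acc7 → (87, 172, 199).
R = 199 + 0.21 × (87 − 199) = 199 + 0.21 × -112 = 175.48 → 175
G = 44 + 0.21 × (172 − 44) = 44 + 0.21 × 128 = 70.88 → 71
B = 65 + 0.21 × (199 − 65) = 65 + 0.21 × 134 = 93.14 → 93

(175, 71, 93)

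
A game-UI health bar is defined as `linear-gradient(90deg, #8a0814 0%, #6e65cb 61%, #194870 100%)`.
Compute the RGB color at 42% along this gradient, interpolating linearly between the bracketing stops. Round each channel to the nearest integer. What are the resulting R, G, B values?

42% lies between the 0% and 61% stops, so the local fraction is t = (42 − 0)/(61 − 0) = 42/61 ≈ 0.6885.
#8a0814 → (138, 8, 20); #6e65cb → (110, 101, 203).
R = 138 + 0.6885 × (110 − 138) = 118.722 → 119
G = 8 + 0.6885 × (101 − 8) = 72.031 → 72
B = 20 + 0.6885 × (203 − 20) = 145.995 → 146

(119, 72, 146)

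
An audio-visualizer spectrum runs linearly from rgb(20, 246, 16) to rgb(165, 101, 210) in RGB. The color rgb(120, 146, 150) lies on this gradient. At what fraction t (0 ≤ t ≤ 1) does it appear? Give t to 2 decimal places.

Invert the lerp on the B channel (largest span, 194): t = (150 − 16) / (210 − 16) = 134/194 = 0.69072.
Check on R: (120 − 20)/(165 − 20) = 0.6897 ✓

0.69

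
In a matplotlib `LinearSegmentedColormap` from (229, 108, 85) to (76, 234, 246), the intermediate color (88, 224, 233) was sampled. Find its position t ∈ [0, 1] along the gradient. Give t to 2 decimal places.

Invert the lerp on the B channel (largest span, 161): t = (233 − 85) / (246 − 85) = 148/161 = 0.91925.
Check on R: (88 − 229)/(76 − 229) = 0.9216 ✓

0.92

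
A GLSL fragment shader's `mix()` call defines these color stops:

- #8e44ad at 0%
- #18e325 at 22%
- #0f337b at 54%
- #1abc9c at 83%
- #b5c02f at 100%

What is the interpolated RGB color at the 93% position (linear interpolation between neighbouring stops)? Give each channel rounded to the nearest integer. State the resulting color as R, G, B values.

93% lies between the 83% and 100% stops, so the local fraction is t = (93 − 83)/(100 − 83) = 10/17 ≈ 0.5882.
#1abc9c → (26, 188, 156); #b5c02f → (181, 192, 47).
R = 26 + 0.5882 × (181 − 26) = 117.171 → 117
G = 188 + 0.5882 × (192 − 188) = 190.353 → 190
B = 156 + 0.5882 × (47 − 156) = 91.886 → 92

(117, 190, 92)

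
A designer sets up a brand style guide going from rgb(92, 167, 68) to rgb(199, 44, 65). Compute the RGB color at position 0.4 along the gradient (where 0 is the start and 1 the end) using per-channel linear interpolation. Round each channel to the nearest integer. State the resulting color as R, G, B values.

R = 92 + 0.4 × (199 − 92) = 92 + 0.4 × 107 = 134.8 → 135
G = 167 + 0.4 × (44 − 167) = 167 + 0.4 × -123 = 117.8 → 118
B = 68 + 0.4 × (65 − 68) = 68 + 0.4 × -3 = 66.8 → 67

(135, 118, 67)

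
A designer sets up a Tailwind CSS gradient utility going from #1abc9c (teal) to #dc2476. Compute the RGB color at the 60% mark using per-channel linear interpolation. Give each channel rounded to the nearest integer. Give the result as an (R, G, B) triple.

(142, 97, 133)

#1abc9c → (26, 188, 156); #dc2476 → (220, 36, 118).
60% corresponds to t = 0.6.
R = 26 + 0.6 × (220 − 26) = 26 + 0.6 × 194 = 142.4 → 142
G = 188 + 0.6 × (36 − 188) = 188 + 0.6 × -152 = 96.8 → 97
B = 156 + 0.6 × (118 − 156) = 156 + 0.6 × -38 = 133.2 → 133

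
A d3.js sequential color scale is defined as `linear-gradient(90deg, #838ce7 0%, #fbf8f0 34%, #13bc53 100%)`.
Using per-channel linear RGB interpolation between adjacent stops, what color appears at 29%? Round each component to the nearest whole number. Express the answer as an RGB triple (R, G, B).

29% lies between the 0% and 34% stops, so the local fraction is t = (29 − 0)/(34 − 0) = 29/34 ≈ 0.8529.
#838ce7 → (131, 140, 231); #fbf8f0 → (251, 248, 240).
R = 131 + 0.8529 × (251 − 131) = 233.348 → 233
G = 140 + 0.8529 × (248 − 140) = 232.113 → 232
B = 231 + 0.8529 × (240 − 231) = 238.676 → 239

(233, 232, 239)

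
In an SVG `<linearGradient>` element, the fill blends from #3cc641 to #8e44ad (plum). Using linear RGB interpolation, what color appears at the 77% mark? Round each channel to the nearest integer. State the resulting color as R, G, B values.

#3cc641 → (60, 198, 65); #8e44ad → (142, 68, 173).
77% corresponds to t = 0.77.
R = 60 + 0.77 × (142 − 60) = 60 + 0.77 × 82 = 123.14 → 123
G = 198 + 0.77 × (68 − 198) = 198 + 0.77 × -130 = 97.9 → 98
B = 65 + 0.77 × (173 − 65) = 65 + 0.77 × 108 = 148.16 → 148
So the blended color is (123, 98, 148), about #7b6294.

(123, 98, 148)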